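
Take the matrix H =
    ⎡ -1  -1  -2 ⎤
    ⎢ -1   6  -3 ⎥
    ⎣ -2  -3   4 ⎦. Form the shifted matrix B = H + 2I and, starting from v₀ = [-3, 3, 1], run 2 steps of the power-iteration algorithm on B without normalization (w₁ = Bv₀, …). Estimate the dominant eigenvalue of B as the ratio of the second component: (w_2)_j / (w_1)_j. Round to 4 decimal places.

μ ≈ 7.9583

B = H + 2I has rows (1, -1, -2); (-1, 8, -3); (-2, -3, 6)
w1 = Bv₀ = (-8, 24, 3)
w2 = Bw1 = (-38, 191, -38)
Ratio: 191/24 = 7.9583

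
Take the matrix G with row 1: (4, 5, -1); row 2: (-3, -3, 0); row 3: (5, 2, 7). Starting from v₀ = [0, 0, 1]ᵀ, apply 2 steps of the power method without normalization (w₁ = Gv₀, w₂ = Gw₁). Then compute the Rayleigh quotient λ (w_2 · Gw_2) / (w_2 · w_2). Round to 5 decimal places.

w1 = Gv₀ = (4·0 + 5·0 + (-1)·1; (-3)·0 + (-3)·0 + 0·1; 5·0 + 2·0 + 7·1) = (-1, 0, 7)
w2 = Gw1 = (4·(-1) + 5·0 + (-1)·7; (-3)·(-1) + (-3)·0 + 0·7; 5·(-1) + 2·0 + 7·7) = (-11, 3, 44)
Gw2 = (-73, 24, 259)
w2·Gw2 = (-11)·(-73) + 3·24 + 44·259 = 12271; w2·w2 = (-11)·(-11) + 3·3 + 44·44 = 2066
λ ≈ 12271/2066 = 5.93950

5.93950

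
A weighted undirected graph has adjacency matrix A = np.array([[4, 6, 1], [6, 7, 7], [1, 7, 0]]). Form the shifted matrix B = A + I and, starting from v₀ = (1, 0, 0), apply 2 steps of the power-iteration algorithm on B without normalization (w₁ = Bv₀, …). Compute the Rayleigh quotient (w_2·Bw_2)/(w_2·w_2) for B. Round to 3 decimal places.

μ ≈ 15.377

B = A + I has rows (5, 6, 1); (6, 8, 7); (1, 7, 1)
w1 = Bv₀ = (5·1 + 6·0 + 1·0; 6·1 + 8·0 + 7·0; 1·1 + 7·0 + 1·0) = (5, 6, 1)
w2 = Bw1 = (5·5 + 6·6 + 1·1; 6·5 + 8·6 + 7·1; 1·5 + 7·6 + 1·1) = (62, 85, 48)
Bw2 = (868, 1388, 705)
w2·Bw2 = 205636; w2·w2 = 13373; μ ≈ 205636/13373 = 15.377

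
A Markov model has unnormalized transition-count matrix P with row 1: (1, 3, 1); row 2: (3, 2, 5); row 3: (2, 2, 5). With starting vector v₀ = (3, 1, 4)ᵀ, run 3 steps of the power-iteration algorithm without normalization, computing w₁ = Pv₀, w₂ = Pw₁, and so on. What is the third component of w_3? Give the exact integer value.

1836

w1 = Pv₀ = (1·3 + 3·1 + 1·4; 3·3 + 2·1 + 5·4; 2·3 + 2·1 + 5·4) = (10, 31, 28)
w2 = Pw1 = (1·10 + 3·31 + 1·28; 3·10 + 2·31 + 5·28; 2·10 + 2·31 + 5·28) = (131, 232, 222)
w3 = Pw2 = (1049, 1967, 1836)
The requested component of w3 is 1836.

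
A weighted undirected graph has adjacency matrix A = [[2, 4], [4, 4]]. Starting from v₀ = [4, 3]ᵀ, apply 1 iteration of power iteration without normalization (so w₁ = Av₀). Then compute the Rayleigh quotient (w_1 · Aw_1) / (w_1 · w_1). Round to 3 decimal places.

λ ≈ 7.108

w1 = Av₀ = (20, 28)
Aw1 = (152, 192)
w1·Aw1 = 20·152 + 28·192 = 8416; w1·w1 = 20·20 + 28·28 = 1184
λ ≈ 8416/1184 = 7.108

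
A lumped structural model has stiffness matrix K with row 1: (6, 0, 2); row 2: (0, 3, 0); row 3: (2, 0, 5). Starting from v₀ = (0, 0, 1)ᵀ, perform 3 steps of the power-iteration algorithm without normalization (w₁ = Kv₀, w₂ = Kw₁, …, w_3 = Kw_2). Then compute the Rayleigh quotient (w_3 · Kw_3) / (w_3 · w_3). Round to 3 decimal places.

w1 = Kv₀ = (6·0 + 0·0 + 2·1; 0·0 + 3·0 + 0·1; 2·0 + 0·0 + 5·1) = (2, 0, 5)
w2 = Kw1 = (6·2 + 0·0 + 2·5; 0·2 + 3·0 + 0·5; 2·2 + 0·0 + 5·5) = (22, 0, 29)
w3 = Kw2 = (190, 0, 189)
Kw3 = (1518, 0, 1325)
w3·Kw3 = 190·1518 + 0·0 + 189·1325 = 538845; w3·w3 = 190·190 + 0·0 + 189·189 = 71821
λ ≈ 538845/71821 = 7.503

λ ≈ 7.503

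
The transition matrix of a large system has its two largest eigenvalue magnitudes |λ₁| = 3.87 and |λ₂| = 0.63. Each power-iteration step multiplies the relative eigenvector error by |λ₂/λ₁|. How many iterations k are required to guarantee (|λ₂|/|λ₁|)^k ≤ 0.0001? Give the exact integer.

|λ₂/λ₁| = 0.63/3.87 = 0.16279
Need k ≥ ln(0.0001) / ln(0.16279) = -9.2103 / -1.8153 ≈ 5.074
Smallest integer k satisfying the bound: 6

6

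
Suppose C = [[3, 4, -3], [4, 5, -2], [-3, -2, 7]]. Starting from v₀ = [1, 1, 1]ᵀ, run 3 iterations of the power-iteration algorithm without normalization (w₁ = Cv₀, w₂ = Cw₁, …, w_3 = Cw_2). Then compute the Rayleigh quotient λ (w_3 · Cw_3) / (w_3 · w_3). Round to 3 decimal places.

w1 = Cv₀ = (3·1 + 4·1 + (-3)·1; 4·1 + 5·1 + (-2)·1; (-3)·1 + (-2)·1 + 7·1) = (4, 7, 2)
w2 = Cw1 = (3·4 + 4·7 + (-3)·2; 4·4 + 5·7 + (-2)·2; (-3)·4 + (-2)·7 + 7·2) = (34, 47, -12)
w3 = Cw2 = (326, 395, -280)
Cw3 = (3398, 3839, -3728)
w3·Cw3 = 326·3398 + 395·3839 + (-280)·(-3728) = 3667993; w3·w3 = 326·326 + 395·395 + (-280)·(-280) = 340701
λ ≈ 3667993/340701 = 10.766

λ ≈ 10.766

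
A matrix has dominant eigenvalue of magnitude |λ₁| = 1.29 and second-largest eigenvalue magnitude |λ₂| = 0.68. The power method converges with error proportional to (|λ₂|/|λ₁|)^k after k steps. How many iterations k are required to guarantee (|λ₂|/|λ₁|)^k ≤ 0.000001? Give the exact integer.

22

|λ₂/λ₁| = 0.68/1.29 = 0.52713
Need k ≥ ln(0.000001) / ln(0.52713) = -13.8155 / -0.6403 ≈ 21.576
Smallest integer k satisfying the bound: 22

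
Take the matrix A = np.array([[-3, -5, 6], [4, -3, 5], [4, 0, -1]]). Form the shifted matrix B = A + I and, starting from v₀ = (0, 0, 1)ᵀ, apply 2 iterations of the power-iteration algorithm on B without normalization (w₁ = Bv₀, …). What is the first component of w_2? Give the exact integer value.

-37

B = A + I has rows (-2, -5, 6); (4, -2, 5); (4, 0, 0)
w1 = Bv₀ = ((-2)·0 + (-5)·0 + 6·1; 4·0 + (-2)·0 + 5·1; 4·0 + 0·0 + 0·1) = (6, 5, 0)
w2 = Bw1 = ((-2)·6 + (-5)·5 + 6·0; 4·6 + (-2)·5 + 5·0; 4·6 + 0·5 + 0·0) = (-37, 14, 24)
Requested component of w2: -37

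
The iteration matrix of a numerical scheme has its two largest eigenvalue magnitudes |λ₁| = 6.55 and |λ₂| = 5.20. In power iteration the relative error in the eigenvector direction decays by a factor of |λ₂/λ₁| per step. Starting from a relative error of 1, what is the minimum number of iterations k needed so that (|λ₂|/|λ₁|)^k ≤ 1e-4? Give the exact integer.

|λ₂/λ₁| = 5.20/6.55 = 0.79389
Need k ≥ ln(1e-4) / ln(0.79389) = -9.2103 / -0.2308 ≈ 39.905
Smallest integer k satisfying the bound: 40

40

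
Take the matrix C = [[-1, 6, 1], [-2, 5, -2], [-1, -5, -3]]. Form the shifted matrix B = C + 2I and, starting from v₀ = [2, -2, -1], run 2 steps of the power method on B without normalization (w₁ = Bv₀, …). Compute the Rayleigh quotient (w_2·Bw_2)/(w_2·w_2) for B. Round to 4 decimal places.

6.7468

B = C + 2I has rows (1, 6, 1); (-2, 7, -2); (-1, -5, -1)
w1 = Bv₀ = (1·2 + 6·(-2) + 1·(-1); (-2)·2 + 7·(-2) + (-2)·(-1); (-1)·2 + (-5)·(-2) + (-1)·(-1)) = (-11, -16, 9)
w2 = Bw1 = (1·(-11) + 6·(-16) + 1·9; (-2)·(-11) + 7·(-16) + (-2)·9; (-1)·(-11) + (-5)·(-16) + (-1)·9) = (-98, -108, 82)
Bw2 = (-664, -724, 556)
w2·Bw2 = 188856; w2·w2 = 27992; μ ≈ 188856/27992 = 6.7468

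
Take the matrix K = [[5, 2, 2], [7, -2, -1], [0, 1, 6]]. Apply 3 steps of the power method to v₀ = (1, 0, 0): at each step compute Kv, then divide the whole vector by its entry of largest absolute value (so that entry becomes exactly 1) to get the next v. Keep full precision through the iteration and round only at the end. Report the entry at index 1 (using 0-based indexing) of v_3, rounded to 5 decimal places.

Kv0 = (5.000000, 7.000000, 0.000000); divide by 7.000000 → v1 = (0.714286, 1.000000, 0.000000)
Kv1 = (5.571429, 3.000000, 1.000000); divide by 5.571429 → v2 = (1.000000, 0.538462, 0.179487)
Kv2 = (6.435897, 5.743590, 1.615385); divide by 6.435897 → v3 = (1.000000, 0.892430, 0.250996)
Requested entry of v3: 224/251 = 0.89243

0.89243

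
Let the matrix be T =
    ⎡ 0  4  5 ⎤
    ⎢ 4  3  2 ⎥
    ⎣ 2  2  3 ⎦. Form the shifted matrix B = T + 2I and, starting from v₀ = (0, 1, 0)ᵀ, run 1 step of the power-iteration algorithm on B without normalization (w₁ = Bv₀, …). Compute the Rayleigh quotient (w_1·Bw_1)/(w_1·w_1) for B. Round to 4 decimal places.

9.6222

B = T + 2I has rows (2, 4, 5); (4, 5, 2); (2, 2, 5)
w1 = Bv₀ = (2·0 + 4·1 + 5·0; 4·0 + 5·1 + 2·0; 2·0 + 2·1 + 5·0) = (4, 5, 2)
Bw1 = (38, 45, 28)
w1·Bw1 = 433; w1·w1 = 45; μ ≈ 433/45 = 9.6222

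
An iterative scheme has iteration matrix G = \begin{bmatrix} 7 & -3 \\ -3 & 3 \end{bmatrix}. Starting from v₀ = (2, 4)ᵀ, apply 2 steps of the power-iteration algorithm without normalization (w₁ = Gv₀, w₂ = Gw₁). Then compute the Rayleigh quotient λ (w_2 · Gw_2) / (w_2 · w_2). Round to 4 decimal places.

w1 = Gv₀ = (2, 6)
w2 = Gw1 = (-4, 12)
Gw2 = (-64, 48)
w2·Gw2 = (-4)·(-64) + 12·48 = 832; w2·w2 = (-4)·(-4) + 12·12 = 160
λ ≈ 832/160 = 5.2000

5.2000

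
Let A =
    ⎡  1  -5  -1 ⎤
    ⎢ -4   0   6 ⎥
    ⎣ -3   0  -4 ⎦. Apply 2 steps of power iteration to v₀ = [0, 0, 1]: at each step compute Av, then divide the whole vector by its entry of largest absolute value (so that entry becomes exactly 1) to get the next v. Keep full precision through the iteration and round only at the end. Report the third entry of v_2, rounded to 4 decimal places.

Av0 = (-1.00000, 6.00000, -4.00000); divide by 6.00000 → v1 = (-0.16667, 1.00000, -0.66667)
Av1 = (-4.50000, -3.33333, 3.16667); divide by -4.50000 → v2 = (1.00000, 0.74074, -0.70370)
Requested entry of v2: 19/-27 = -0.7037

-0.7037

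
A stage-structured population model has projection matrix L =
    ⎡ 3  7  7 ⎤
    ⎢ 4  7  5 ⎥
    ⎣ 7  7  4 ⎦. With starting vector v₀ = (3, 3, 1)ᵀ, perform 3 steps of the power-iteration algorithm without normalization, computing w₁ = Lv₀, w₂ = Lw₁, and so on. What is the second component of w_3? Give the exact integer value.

w1 = Lv₀ = (37, 38, 46)
w2 = Lw1 = (699, 644, 709)
w3 = Lw2 = (11568, 10849, 12237)
The requested component of w3 is 10849.

10849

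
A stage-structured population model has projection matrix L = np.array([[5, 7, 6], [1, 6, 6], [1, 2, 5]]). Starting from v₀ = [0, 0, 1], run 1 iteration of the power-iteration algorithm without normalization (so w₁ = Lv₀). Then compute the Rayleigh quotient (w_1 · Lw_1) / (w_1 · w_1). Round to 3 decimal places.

w1 = Lv₀ = (5·0 + 7·0 + 6·1; 1·0 + 6·0 + 6·1; 1·0 + 2·0 + 5·1) = (6, 6, 5)
Lw1 = (102, 72, 43)
w1·Lw1 = 6·102 + 6·72 + 5·43 = 1259; w1·w1 = 6·6 + 6·6 + 5·5 = 97
λ ≈ 1259/97 = 12.979

λ ≈ 12.979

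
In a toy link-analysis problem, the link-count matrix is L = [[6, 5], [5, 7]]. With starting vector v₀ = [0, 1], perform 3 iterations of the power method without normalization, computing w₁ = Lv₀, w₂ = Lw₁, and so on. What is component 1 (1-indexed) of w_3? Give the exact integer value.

760

w1 = Lv₀ = (5, 7)
w2 = Lw1 = (65, 74)
w3 = Lw2 = (760, 843)
The requested component of w3 is 760.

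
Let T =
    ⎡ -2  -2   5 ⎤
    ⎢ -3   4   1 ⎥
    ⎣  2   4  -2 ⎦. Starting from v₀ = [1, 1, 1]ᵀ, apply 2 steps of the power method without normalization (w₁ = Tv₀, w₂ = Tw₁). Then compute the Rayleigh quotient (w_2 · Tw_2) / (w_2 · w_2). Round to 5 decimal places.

-1.49466

w1 = Tv₀ = ((-2)·1 + (-2)·1 + 5·1; (-3)·1 + 4·1 + 1·1; 2·1 + 4·1 + (-2)·1) = (1, 2, 4)
w2 = Tw1 = ((-2)·1 + (-2)·2 + 5·4; (-3)·1 + 4·2 + 1·4; 2·1 + 4·2 + (-2)·4) = (14, 9, 2)
Tw2 = (-36, -4, 60)
w2·Tw2 = 14·(-36) + 9·(-4) + 2·60 = -420; w2·w2 = 14·14 + 9·9 + 2·2 = 281
λ ≈ -420/281 = -1.49466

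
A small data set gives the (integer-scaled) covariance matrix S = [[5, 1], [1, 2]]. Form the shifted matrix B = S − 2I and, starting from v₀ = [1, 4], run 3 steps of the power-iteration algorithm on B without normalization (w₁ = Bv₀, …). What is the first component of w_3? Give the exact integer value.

B = S − 2I has rows (3, 1); (1, 0)
w1 = Bv₀ = (3·1 + 1·4; 1·1 + 0·4) = (7, 1)
w2 = Bw1 = (3·7 + 1·1; 1·7 + 0·1) = (22, 7)
w3 = Bw2 = (73, 22)
Requested component of w3: 73

73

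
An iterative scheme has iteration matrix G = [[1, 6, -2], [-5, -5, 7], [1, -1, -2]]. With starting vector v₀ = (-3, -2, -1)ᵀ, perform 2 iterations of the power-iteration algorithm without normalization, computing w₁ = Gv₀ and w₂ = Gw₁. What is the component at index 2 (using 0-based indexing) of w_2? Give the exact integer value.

-33

w1 = Gv₀ = (-13, 18, 1)
w2 = Gw1 = (93, -18, -33)
The requested component of w2 is -33.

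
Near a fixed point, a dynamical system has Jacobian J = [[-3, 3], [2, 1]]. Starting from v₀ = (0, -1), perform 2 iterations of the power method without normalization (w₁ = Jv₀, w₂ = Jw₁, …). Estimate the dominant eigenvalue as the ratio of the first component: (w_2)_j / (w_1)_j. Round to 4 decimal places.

w1 = Jv₀ = ((-3)·0 + 3·(-1); 2·0 + 1·(-1)) = (-3, -1)
w2 = Jw1 = ((-3)·(-3) + 3·(-1); 2·(-3) + 1·(-1)) = (6, -7)
Ratio at component: 6 / -3 = -2.0000

-2.0000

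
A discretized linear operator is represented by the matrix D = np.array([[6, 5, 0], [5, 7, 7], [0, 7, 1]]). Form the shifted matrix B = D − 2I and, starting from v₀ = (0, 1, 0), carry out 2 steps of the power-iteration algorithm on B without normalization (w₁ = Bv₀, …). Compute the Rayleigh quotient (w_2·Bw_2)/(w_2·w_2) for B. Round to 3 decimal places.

11.077

B = D − 2I has rows (4, 5, 0); (5, 5, 7); (0, 7, -1)
w1 = Bv₀ = (5, 5, 7)
w2 = Bw1 = (45, 99, 28)
Bw2 = (675, 916, 665)
w2·Bw2 = 139679; w2·w2 = 12610; μ ≈ 139679/12610 = 11.077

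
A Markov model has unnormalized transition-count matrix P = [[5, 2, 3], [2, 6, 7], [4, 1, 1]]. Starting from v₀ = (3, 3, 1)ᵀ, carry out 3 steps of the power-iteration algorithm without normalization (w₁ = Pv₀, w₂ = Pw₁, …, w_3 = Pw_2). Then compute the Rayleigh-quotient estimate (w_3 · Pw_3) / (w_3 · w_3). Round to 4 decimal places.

10.0357

w1 = Pv₀ = (5·3 + 2·3 + 3·1; 2·3 + 6·3 + 7·1; 4·3 + 1·3 + 1·1) = (24, 31, 16)
w2 = Pw1 = (5·24 + 2·31 + 3·16; 2·24 + 6·31 + 7·16; 4·24 + 1·31 + 1·16) = (230, 346, 143)
w3 = Pw2 = (2271, 3537, 1409)
Pw3 = (22656, 35627, 14030)
w3·Pw3 = 2271·22656 + 3537·35627 + 1409·14030 = 197232745; w3·w3 = 2271·2271 + 3537·3537 + 1409·1409 = 19653091
λ ≈ 197232745/19653091 = 10.0357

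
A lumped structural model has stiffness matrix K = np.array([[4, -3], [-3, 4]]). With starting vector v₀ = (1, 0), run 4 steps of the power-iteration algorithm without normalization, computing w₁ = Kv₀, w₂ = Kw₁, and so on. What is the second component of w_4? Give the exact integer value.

w1 = Kv₀ = (4·1 + (-3)·0; (-3)·1 + 4·0) = (4, -3)
w2 = Kw1 = (4·4 + (-3)·(-3); (-3)·4 + 4·(-3)) = (25, -24)
w3 = Kw2 = (172, -171)
w4 = Kw3 = (1201, -1200)
The requested component of w4 is -1200.

-1200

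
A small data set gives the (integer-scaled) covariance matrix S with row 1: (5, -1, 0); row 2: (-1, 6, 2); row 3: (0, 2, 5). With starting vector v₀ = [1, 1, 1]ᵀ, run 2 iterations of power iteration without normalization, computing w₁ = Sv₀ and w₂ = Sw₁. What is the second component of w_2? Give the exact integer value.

w1 = Sv₀ = (4, 7, 7)
w2 = Sw1 = (13, 52, 49)
The requested component of w2 is 52.

52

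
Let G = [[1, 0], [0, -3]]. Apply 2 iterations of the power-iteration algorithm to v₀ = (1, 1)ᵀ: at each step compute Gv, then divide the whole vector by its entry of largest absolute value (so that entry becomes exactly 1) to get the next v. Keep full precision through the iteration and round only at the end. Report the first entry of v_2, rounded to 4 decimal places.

0.1111

Gv0 = (1.00000, -3.00000); divide by -3.00000 → v1 = (-0.33333, 1.00000)
Gv1 = (-0.33333, -3.00000); divide by -3.00000 → v2 = (0.11111, 1.00000)
Requested entry of v2: 1/9 = 0.1111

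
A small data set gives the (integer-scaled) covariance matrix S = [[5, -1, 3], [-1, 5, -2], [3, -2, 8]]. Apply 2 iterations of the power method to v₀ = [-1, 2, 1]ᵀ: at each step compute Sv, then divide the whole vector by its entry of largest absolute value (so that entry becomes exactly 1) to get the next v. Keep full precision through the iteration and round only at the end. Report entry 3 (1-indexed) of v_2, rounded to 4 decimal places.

-0.4681

Sv0 = (-4.00000, 9.00000, 1.00000); divide by 9.00000 → v1 = (-0.44444, 1.00000, 0.11111)
Sv1 = (-2.88889, 5.22222, -2.44444); divide by 5.22222 → v2 = (-0.55319, 1.00000, -0.46809)
Requested entry of v2: -22/47 = -0.4681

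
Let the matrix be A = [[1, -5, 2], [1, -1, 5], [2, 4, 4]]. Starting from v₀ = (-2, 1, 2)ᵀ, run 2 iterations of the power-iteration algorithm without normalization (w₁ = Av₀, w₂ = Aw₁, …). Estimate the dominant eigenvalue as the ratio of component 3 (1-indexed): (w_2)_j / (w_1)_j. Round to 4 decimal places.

6.7500

w1 = Av₀ = (-3, 7, 8)
w2 = Aw1 = (-22, 30, 54)
Ratio at component: 54 / 8 = 6.7500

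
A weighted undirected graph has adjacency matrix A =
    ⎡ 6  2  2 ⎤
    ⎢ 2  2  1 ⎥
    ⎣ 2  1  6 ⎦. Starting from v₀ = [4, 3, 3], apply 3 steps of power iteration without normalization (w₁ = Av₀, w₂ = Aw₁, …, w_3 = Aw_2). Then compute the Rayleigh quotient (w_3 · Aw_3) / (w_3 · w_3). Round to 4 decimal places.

λ ≈ 8.6832

w1 = Av₀ = (6·4 + 2·3 + 2·3; 2·4 + 2·3 + 1·3; 2·4 + 1·3 + 6·3) = (36, 17, 29)
w2 = Aw1 = (6·36 + 2·17 + 2·29; 2·36 + 2·17 + 1·29; 2·36 + 1·17 + 6·29) = (308, 135, 263)
w3 = Aw2 = (2644, 1149, 2329)
Aw3 = (22820, 9915, 20411)
w3·Aw3 = 2644·22820 + 1149·9915 + 2329·20411 = 119265634; w3·w3 = 2644·2644 + 1149·1149 + 2329·2329 = 13735178
λ ≈ 119265634/13735178 = 8.6832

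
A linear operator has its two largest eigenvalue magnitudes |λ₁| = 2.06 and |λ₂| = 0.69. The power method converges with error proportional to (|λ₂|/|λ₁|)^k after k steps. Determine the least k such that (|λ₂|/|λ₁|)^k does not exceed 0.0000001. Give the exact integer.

15

|λ₂/λ₁| = 0.69/2.06 = 0.33495
Need k ≥ ln(0.0000001) / ln(0.33495) = -16.1181 / -1.0938 ≈ 14.736
Smallest integer k satisfying the bound: 15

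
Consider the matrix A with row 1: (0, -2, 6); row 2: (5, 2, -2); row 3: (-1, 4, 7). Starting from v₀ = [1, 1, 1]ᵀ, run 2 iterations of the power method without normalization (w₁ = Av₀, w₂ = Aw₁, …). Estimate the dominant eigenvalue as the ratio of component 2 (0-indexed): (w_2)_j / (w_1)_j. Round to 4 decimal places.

w1 = Av₀ = (4, 5, 10)
w2 = Aw1 = (50, 10, 86)
Ratio at component: 86 / 10 = 8.6000

8.6000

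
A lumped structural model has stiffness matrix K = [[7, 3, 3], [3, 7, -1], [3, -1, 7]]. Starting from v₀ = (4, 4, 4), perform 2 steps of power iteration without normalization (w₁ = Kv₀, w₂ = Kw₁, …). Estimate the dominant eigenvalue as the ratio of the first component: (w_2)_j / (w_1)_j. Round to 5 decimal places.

w1 = Kv₀ = (7·4 + 3·4 + 3·4; 3·4 + 7·4 + (-1)·4; 3·4 + (-1)·4 + 7·4) = (52, 36, 36)
w2 = Kw1 = (7·52 + 3·36 + 3·36; 3·52 + 7·36 + (-1)·36; 3·52 + (-1)·36 + 7·36) = (580, 372, 372)
Ratio at component: 580 / 52 = 11.15385

λ ≈ 11.15385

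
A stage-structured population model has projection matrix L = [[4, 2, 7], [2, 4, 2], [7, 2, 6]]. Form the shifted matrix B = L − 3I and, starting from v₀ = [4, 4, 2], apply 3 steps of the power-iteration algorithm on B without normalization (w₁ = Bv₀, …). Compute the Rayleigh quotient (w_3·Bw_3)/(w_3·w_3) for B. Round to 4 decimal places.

μ ≈ 9.9344

B = L − 3I has rows (1, 2, 7); (2, 1, 2); (7, 2, 3)
w1 = Bv₀ = (1·4 + 2·4 + 7·2; 2·4 + 1·4 + 2·2; 7·4 + 2·4 + 3·2) = (26, 16, 42)
w2 = Bw1 = (1·26 + 2·16 + 7·42; 2·26 + 1·16 + 2·42; 7·26 + 2·16 + 3·42) = (352, 152, 340)
w3 = Bw2 = (3036, 1536, 3788)
Bw3 = (32624, 15184, 35688)
w3·Bw3 = 257555232; w3·w3 = 25925536; μ ≈ 257555232/25925536 = 9.9344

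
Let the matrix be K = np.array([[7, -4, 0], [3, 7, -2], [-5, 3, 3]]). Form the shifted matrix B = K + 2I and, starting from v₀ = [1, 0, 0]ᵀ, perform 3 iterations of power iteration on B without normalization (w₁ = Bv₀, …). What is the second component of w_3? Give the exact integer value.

B = K + 2I has rows (9, -4, 0); (3, 9, -2); (-5, 3, 5)
w1 = Bv₀ = (9, 3, -5)
w2 = Bw1 = (69, 64, -61)
w3 = Bw2 = (365, 905, -458)
Requested component of w3: 905

905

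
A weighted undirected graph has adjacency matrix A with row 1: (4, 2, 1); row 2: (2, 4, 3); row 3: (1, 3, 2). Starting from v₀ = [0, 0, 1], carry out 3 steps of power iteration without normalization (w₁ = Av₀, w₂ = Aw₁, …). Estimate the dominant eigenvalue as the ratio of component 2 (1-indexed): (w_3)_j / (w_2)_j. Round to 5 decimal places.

w1 = Av₀ = (1, 3, 2)
w2 = Aw1 = (12, 20, 14)
w3 = Aw2 = (102, 146, 100)
Ratio at component: 146 / 20 = 7.30000

λ ≈ 7.30000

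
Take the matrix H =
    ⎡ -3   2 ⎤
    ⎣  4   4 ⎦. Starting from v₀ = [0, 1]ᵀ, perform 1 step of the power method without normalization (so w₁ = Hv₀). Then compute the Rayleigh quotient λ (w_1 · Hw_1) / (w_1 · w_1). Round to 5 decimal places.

w1 = Hv₀ = ((-3)·0 + 2·1; 4·0 + 4·1) = (2, 4)
Hw1 = (2, 24)
w1·Hw1 = 2·2 + 4·24 = 100; w1·w1 = 2·2 + 4·4 = 20
λ ≈ 100/20 = 5.00000

5.00000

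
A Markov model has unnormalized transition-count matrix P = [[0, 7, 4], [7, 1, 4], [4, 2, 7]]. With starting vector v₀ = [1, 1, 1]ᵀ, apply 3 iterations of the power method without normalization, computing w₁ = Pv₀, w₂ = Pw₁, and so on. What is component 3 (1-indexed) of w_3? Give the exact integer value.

w1 = Pv₀ = (0·1 + 7·1 + 4·1; 7·1 + 1·1 + 4·1; 4·1 + 2·1 + 7·1) = (11, 12, 13)
w2 = Pw1 = (0·11 + 7·12 + 4·13; 7·11 + 1·12 + 4·13; 4·11 + 2·12 + 7·13) = (136, 141, 159)
w3 = Pw2 = (1623, 1729, 1939)
The requested component of w3 is 1939.

1939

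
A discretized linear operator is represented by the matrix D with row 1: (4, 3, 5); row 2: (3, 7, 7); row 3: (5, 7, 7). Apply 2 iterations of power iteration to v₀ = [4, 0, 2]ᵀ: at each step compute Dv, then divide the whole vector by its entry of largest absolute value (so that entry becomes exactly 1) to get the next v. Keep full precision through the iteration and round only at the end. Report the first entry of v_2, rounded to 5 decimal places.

Dv0 = (26.000000, 26.000000, 34.000000); divide by 34.000000 → v1 = (0.764706, 0.764706, 1.000000)
Dv1 = (10.352941, 14.647059, 16.176471); divide by 16.176471 → v2 = (0.640000, 0.905455, 1.000000)
Requested entry of v2: 352/550 = 0.64000

0.64000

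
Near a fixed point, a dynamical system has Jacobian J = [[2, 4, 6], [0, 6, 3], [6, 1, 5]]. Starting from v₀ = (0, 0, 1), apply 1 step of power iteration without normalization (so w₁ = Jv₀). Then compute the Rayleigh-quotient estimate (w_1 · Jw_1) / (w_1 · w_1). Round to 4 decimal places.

w1 = Jv₀ = (2·0 + 4·0 + 6·1; 0·0 + 6·0 + 3·1; 6·0 + 1·0 + 5·1) = (6, 3, 5)
Jw1 = (54, 33, 64)
w1·Jw1 = 6·54 + 3·33 + 5·64 = 743; w1·w1 = 6·6 + 3·3 + 5·5 = 70
λ ≈ 743/70 = 10.6143

λ ≈ 10.6143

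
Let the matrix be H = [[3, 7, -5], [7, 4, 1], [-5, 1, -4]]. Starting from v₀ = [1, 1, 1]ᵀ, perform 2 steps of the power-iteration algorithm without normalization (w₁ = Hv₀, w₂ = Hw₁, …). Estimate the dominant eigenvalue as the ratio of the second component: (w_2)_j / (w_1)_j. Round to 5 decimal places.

λ ≈ 6.25000

w1 = Hv₀ = (5, 12, -8)
w2 = Hw1 = (139, 75, 19)
Ratio at component: 75 / 12 = 6.25000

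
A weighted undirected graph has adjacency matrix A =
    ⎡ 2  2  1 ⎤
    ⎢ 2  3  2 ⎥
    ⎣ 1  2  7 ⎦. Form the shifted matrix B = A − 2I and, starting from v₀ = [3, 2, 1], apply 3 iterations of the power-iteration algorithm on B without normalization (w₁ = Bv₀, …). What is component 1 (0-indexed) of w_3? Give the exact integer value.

278

B = A − 2I has rows (0, 2, 1); (2, 1, 2); (1, 2, 5)
w1 = Bv₀ = (5, 10, 12)
w2 = Bw1 = (32, 44, 85)
w3 = Bw2 = (173, 278, 545)
Requested component of w3: 278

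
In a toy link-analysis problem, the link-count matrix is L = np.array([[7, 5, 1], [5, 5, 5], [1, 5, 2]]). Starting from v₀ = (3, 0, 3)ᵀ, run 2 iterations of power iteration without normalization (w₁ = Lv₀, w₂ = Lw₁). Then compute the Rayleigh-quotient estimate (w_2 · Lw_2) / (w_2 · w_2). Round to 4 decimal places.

λ ≈ 12.6689

w1 = Lv₀ = (7·3 + 5·0 + 1·3; 5·3 + 5·0 + 5·3; 1·3 + 5·0 + 2·3) = (24, 30, 9)
w2 = Lw1 = (7·24 + 5·30 + 1·9; 5·24 + 5·30 + 5·9; 1·24 + 5·30 + 2·9) = (327, 315, 192)
Lw2 = (4056, 4170, 2286)
w2·Lw2 = 327·4056 + 315·4170 + 192·2286 = 3078774; w2·w2 = 327·327 + 315·315 + 192·192 = 243018
λ ≈ 3078774/243018 = 12.6689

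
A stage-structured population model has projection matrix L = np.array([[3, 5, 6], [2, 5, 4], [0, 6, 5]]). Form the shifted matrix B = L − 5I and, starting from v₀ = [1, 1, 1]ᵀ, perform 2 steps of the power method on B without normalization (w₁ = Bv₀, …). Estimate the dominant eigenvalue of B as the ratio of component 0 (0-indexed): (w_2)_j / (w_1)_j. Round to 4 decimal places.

B = L − 5I has rows (-2, 5, 6); (2, 0, 4); (0, 6, 0)
w1 = Bv₀ = (9, 6, 6)
w2 = Bw1 = (48, 42, 36)
Ratio: 48/9 = 5.3333

μ ≈ 5.3333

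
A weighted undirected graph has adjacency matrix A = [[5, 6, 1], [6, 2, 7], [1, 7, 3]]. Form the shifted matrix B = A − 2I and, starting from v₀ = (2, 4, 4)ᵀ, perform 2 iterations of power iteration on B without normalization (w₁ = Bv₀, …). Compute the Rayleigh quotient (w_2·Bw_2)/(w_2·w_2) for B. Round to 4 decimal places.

B = A − 2I has rows (3, 6, 1); (6, 0, 7); (1, 7, 1)
w1 = Bv₀ = (3·2 + 6·4 + 1·4; 6·2 + 0·4 + 7·4; 1·2 + 7·4 + 1·4) = (34, 40, 34)
w2 = Bw1 = (3·34 + 6·40 + 1·34; 6·34 + 0·40 + 7·34; 1·34 + 7·40 + 1·34) = (376, 442, 348)
Bw2 = (4128, 4692, 3818)
w2·Bw2 = 4954656; w2·w2 = 457844; μ ≈ 4954656/457844 = 10.8217

μ ≈ 10.8217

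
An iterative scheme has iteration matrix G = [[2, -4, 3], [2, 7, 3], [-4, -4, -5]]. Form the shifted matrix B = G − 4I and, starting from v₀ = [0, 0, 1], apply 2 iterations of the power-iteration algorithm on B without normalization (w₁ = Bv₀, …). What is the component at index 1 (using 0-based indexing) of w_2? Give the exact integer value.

B = G − 4I has rows (-2, -4, 3); (2, 3, 3); (-4, -4, -9)
w1 = Bv₀ = (3, 3, -9)
w2 = Bw1 = (-45, -12, 57)
Requested component of w2: -12

-12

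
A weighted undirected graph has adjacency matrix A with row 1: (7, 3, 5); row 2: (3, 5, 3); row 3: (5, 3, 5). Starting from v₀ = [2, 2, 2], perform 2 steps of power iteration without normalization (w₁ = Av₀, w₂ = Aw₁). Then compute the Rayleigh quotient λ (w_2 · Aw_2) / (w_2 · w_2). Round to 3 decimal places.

λ ≈ 13.260

w1 = Av₀ = (30, 22, 26)
w2 = Aw1 = (406, 278, 346)
Aw2 = (5406, 3646, 4594)
w2·Aw2 = 406·5406 + 278·3646 + 346·4594 = 4797948; w2·w2 = 406·406 + 278·278 + 346·346 = 361836
λ ≈ 4797948/361836 = 13.260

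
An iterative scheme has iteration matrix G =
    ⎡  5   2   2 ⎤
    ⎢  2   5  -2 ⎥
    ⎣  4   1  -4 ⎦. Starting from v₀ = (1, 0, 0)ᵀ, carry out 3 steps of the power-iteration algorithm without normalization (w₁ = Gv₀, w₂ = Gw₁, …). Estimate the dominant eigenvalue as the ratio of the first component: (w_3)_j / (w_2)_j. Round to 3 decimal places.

λ ≈ 5.973

w1 = Gv₀ = (5·1 + 2·0 + 2·0; 2·1 + 5·0 + (-2)·0; 4·1 + 1·0 + (-4)·0) = (5, 2, 4)
w2 = Gw1 = (5·5 + 2·2 + 2·4; 2·5 + 5·2 + (-2)·4; 4·5 + 1·2 + (-4)·4) = (37, 12, 6)
w3 = Gw2 = (221, 122, 136)
Ratio at component: 221 / 37 = 5.973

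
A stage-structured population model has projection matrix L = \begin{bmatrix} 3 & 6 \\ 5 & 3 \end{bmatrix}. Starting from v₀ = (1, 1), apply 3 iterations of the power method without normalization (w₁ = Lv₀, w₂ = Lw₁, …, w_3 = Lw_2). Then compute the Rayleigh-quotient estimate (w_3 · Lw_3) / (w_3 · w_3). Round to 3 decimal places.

w1 = Lv₀ = (9, 8)
w2 = Lw1 = (75, 69)
w3 = Lw2 = (639, 582)
Lw3 = (5409, 4941)
w3·Lw3 = 639·5409 + 582·4941 = 6332013; w3·w3 = 639·639 + 582·582 = 747045
λ ≈ 6332013/747045 = 8.476

8.476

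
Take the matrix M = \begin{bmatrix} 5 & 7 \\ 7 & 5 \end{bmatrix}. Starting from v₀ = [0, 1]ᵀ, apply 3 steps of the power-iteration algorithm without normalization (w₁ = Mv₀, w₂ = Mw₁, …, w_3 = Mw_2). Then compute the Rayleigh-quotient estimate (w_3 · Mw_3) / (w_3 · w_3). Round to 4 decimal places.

λ ≈ 11.9997

w1 = Mv₀ = (5·0 + 7·1; 7·0 + 5·1) = (7, 5)
w2 = Mw1 = (5·7 + 7·5; 7·7 + 5·5) = (70, 74)
w3 = Mw2 = (868, 860)
Mw3 = (10360, 10376)
w3·Mw3 = 868·10360 + 860·10376 = 17915840; w3·w3 = 868·868 + 860·860 = 1493024
λ ≈ 17915840/1493024 = 11.9997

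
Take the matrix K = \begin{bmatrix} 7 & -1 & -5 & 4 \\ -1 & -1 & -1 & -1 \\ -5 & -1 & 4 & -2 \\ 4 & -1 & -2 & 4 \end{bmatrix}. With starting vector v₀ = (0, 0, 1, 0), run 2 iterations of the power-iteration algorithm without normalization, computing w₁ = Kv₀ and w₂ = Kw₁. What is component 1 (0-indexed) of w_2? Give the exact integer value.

4

w1 = Kv₀ = (7·0 + (-1)·0 + (-5)·1 + 4·0; (-1)·0 + (-1)·0 + (-1)·1 + (-1)·0; (-5)·0 + (-1)·0 + 4·1 + (-2)·0; 4·0 + (-1)·0 + (-2)·1 + 4·0) = (-5, -1, 4, -2)
w2 = Kw1 = (7·(-5) + (-1)·(-1) + (-5)·4 + 4·(-2); (-1)·(-5) + (-1)·(-1) + (-1)·4 + (-1)·(-2); (-5)·(-5) + (-1)·(-1) + 4·4 + (-2)·(-2); 4·(-5) + (-1)·(-1) + (-2)·4 + 4·(-2)) = (-62, 4, 46, -35)
The requested component of w2 is 4.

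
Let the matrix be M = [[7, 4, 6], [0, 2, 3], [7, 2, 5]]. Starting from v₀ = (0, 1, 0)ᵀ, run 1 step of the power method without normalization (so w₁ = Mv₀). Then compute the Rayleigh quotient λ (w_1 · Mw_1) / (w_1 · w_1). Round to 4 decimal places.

λ ≈ 12.3333

w1 = Mv₀ = (7·0 + 4·1 + 6·0; 0·0 + 2·1 + 3·0; 7·0 + 2·1 + 5·0) = (4, 2, 2)
Mw1 = (48, 10, 42)
w1·Mw1 = 4·48 + 2·10 + 2·42 = 296; w1·w1 = 4·4 + 2·2 + 2·2 = 24
λ ≈ 296/24 = 12.3333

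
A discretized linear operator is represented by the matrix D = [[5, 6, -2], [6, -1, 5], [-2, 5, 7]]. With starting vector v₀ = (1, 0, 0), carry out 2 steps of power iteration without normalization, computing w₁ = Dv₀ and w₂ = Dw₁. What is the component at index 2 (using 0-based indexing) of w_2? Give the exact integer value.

w1 = Dv₀ = (5·1 + 6·0 + (-2)·0; 6·1 + (-1)·0 + 5·0; (-2)·1 + 5·0 + 7·0) = (5, 6, -2)
w2 = Dw1 = (5·5 + 6·6 + (-2)·(-2); 6·5 + (-1)·6 + 5·(-2); (-2)·5 + 5·6 + 7·(-2)) = (65, 14, 6)
The requested component of w2 is 6.

6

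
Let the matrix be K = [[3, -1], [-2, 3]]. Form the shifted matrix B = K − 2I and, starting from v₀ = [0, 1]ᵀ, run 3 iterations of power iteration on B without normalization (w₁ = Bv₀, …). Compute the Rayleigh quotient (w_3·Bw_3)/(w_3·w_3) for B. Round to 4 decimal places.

2.4189

B = K − 2I has rows (1, -1); (-2, 1)
w1 = Bv₀ = (1·0 + (-1)·1; (-2)·0 + 1·1) = (-1, 1)
w2 = Bw1 = (1·(-1) + (-1)·1; (-2)·(-1) + 1·1) = (-2, 3)
w3 = Bw2 = (-5, 7)
Bw3 = (-12, 17)
w3·Bw3 = 179; w3·w3 = 74; μ ≈ 179/74 = 2.4189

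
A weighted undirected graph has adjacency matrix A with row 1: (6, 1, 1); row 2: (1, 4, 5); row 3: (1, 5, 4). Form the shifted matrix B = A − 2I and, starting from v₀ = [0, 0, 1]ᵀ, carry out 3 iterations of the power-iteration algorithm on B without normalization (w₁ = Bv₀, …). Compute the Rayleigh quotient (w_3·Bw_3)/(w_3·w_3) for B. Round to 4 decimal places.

B = A − 2I has rows (4, 1, 1); (1, 2, 5); (1, 5, 2)
w1 = Bv₀ = (4·0 + 1·0 + 1·1; 1·0 + 2·0 + 5·1; 1·0 + 5·0 + 2·1) = (1, 5, 2)
w2 = Bw1 = (4·1 + 1·5 + 1·2; 1·1 + 2·5 + 5·2; 1·1 + 5·5 + 2·2) = (11, 21, 30)
w3 = Bw2 = (95, 203, 176)
Bw3 = (759, 1381, 1462)
w3·Bw3 = 609760; w3·w3 = 81210; μ ≈ 609760/81210 = 7.5084

μ ≈ 7.5084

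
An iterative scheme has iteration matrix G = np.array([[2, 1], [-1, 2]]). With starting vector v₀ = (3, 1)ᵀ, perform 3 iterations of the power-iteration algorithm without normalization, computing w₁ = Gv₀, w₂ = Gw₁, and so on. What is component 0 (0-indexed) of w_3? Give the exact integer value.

17

w1 = Gv₀ = (2·3 + 1·1; (-1)·3 + 2·1) = (7, -1)
w2 = Gw1 = (2·7 + 1·(-1); (-1)·7 + 2·(-1)) = (13, -9)
w3 = Gw2 = (17, -31)
The requested component of w3 is 17.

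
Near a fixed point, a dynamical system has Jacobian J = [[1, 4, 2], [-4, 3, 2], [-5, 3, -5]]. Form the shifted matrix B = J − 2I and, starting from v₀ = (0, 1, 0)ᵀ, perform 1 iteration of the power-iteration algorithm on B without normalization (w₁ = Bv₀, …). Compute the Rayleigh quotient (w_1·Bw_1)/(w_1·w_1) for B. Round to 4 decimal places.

μ ≈ -3.8077

B = J − 2I has rows (-1, 4, 2); (-4, 1, 2); (-5, 3, -7)
w1 = Bv₀ = (4, 1, 3)
Bw1 = (6, -9, -38)
w1·Bw1 = -99; w1·w1 = 26; μ ≈ -99/26 = -3.8077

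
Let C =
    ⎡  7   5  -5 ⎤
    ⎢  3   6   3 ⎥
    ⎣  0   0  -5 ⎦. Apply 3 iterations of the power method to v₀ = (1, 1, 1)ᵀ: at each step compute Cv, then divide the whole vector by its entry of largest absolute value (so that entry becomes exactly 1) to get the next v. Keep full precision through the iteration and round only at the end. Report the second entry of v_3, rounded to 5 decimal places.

Cv0 = (7.000000, 12.000000, -5.000000); divide by 12.000000 → v1 = (0.583333, 1.000000, -0.416667)
Cv1 = (11.166667, 6.500000, 2.083333); divide by 11.166667 → v2 = (1.000000, 0.582090, 0.186567)
Cv2 = (8.977612, 7.052239, -0.932836); divide by 8.977612 → v3 = (1.000000, 0.785536, -0.103907)
Requested entry of v3: 945/1203 = 0.78554

0.78554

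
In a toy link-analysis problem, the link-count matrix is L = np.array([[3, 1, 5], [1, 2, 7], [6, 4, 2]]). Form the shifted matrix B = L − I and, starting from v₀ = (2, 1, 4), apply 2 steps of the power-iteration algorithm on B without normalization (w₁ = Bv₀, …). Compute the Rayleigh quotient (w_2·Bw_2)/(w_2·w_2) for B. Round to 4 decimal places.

B = L − I has rows (2, 1, 5); (1, 1, 7); (6, 4, 1)
w1 = Bv₀ = (2·2 + 1·1 + 5·4; 1·2 + 1·1 + 7·4; 6·2 + 4·1 + 1·4) = (25, 31, 20)
w2 = Bw1 = (2·25 + 1·31 + 5·20; 1·25 + 1·31 + 7·20; 6·25 + 4·31 + 1·20) = (181, 196, 294)
Bw2 = (2028, 2435, 2164)
w2·Bw2 = 1480544; w2·w2 = 157613; μ ≈ 1480544/157613 = 9.3935

9.3935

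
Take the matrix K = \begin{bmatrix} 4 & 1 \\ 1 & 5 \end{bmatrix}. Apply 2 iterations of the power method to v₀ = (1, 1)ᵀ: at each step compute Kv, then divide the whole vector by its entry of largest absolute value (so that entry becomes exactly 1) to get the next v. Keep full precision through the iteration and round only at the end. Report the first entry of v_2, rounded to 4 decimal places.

Kv0 = (5.00000, 6.00000); divide by 6.00000 → v1 = (0.83333, 1.00000)
Kv1 = (4.33333, 5.83333); divide by 5.83333 → v2 = (0.74286, 1.00000)
Requested entry of v2: 26/35 = 0.7429

0.7429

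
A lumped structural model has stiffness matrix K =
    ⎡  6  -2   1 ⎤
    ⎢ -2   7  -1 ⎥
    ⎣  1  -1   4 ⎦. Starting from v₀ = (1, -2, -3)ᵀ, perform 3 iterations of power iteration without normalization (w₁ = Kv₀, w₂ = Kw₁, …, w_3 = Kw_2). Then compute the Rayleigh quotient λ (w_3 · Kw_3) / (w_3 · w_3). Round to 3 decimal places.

λ ≈ 8.770

w1 = Kv₀ = (6·1 + (-2)·(-2) + 1·(-3); (-2)·1 + 7·(-2) + (-1)·(-3); 1·1 + (-1)·(-2) + 4·(-3)) = (7, -13, -9)
w2 = Kw1 = (6·7 + (-2)·(-13) + 1·(-9); (-2)·7 + 7·(-13) + (-1)·(-9); 1·7 + (-1)·(-13) + 4·(-9)) = (59, -96, -16)
w3 = Kw2 = (530, -774, 91)
Kw3 = (4819, -6569, 1668)
w3·Kw3 = 530·4819 + (-774)·(-6569) + 91·1668 = 7790264; w3·w3 = 530·530 + (-774)·(-774) + 91·91 = 888257
λ ≈ 7790264/888257 = 8.770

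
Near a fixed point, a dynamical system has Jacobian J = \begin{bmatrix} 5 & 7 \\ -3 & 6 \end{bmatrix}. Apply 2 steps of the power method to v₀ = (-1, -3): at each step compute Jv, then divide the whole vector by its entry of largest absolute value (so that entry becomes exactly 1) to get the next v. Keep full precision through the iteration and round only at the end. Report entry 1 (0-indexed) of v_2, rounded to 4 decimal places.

0.0511

Jv0 = (-26.00000, -15.00000); divide by -26.00000 → v1 = (1.00000, 0.57692)
Jv1 = (9.03846, 0.46154); divide by 9.03846 → v2 = (1.00000, 0.05106)
Requested entry of v2: -12/-235 = 0.0511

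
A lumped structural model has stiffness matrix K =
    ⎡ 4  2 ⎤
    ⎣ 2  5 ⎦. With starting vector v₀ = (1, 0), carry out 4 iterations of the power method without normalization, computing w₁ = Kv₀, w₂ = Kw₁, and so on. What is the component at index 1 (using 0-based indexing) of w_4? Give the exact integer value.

882

w1 = Kv₀ = (4, 2)
w2 = Kw1 = (20, 18)
w3 = Kw2 = (116, 130)
w4 = Kw3 = (724, 882)
The requested component of w4 is 882.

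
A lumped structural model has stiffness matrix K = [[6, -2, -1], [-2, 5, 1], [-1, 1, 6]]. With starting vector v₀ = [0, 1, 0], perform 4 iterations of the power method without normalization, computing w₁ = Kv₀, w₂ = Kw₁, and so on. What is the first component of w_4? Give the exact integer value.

w1 = Kv₀ = (-2, 5, 1)
w2 = Kw1 = (-23, 30, 13)
w3 = Kw2 = (-211, 209, 131)
w4 = Kw3 = (-1815, 1598, 1206)
The requested component of w4 is -1815.

-1815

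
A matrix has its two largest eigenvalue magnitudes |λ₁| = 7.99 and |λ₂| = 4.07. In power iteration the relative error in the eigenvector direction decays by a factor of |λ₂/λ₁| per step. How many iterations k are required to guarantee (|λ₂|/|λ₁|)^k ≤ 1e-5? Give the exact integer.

18

|λ₂/λ₁| = 4.07/7.99 = 0.50939
Need k ≥ ln(1e-5) / ln(0.50939) = -11.5129 / -0.6745 ≈ 17.068
Smallest integer k satisfying the bound: 18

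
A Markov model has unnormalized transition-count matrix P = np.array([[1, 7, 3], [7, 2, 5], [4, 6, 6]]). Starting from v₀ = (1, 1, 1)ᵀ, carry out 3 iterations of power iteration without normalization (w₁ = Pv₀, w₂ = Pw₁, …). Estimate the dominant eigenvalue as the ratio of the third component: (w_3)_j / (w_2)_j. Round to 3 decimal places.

w1 = Pv₀ = (11, 14, 16)
w2 = Pw1 = (157, 185, 224)
w3 = Pw2 = (2124, 2589, 3082)
Ratio at component: 3082 / 224 = 13.759

λ ≈ 13.759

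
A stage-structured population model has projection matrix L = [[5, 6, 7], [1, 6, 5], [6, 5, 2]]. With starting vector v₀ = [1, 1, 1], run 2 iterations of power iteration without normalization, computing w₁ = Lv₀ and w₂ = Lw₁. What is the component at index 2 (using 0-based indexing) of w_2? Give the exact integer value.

194

w1 = Lv₀ = (5·1 + 6·1 + 7·1; 1·1 + 6·1 + 5·1; 6·1 + 5·1 + 2·1) = (18, 12, 13)
w2 = Lw1 = (5·18 + 6·12 + 7·13; 1·18 + 6·12 + 5·13; 6·18 + 5·12 + 2·13) = (253, 155, 194)
The requested component of w2 is 194.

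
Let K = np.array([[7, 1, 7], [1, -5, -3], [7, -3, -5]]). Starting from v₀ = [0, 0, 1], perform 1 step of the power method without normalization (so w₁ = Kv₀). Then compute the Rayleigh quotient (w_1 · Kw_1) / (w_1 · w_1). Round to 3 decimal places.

w1 = Kv₀ = (7·0 + 1·0 + 7·1; 1·0 + (-5)·0 + (-3)·1; 7·0 + (-3)·0 + (-5)·1) = (7, -3, -5)
Kw1 = (11, 37, 83)
w1·Kw1 = 7·11 + (-3)·37 + (-5)·83 = -449; w1·w1 = 7·7 + (-3)·(-3) + (-5)·(-5) = 83
λ ≈ -449/83 = -5.410

λ ≈ -5.410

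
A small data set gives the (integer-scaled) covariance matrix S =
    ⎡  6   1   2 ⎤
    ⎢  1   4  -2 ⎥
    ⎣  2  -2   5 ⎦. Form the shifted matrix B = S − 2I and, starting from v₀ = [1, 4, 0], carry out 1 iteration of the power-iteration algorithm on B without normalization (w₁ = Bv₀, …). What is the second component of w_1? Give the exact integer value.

9

B = S − 2I has rows (4, 1, 2); (1, 2, -2); (2, -2, 3)
w1 = Bv₀ = (4·1 + 1·4 + 2·0; 1·1 + 2·4 + (-2)·0; 2·1 + (-2)·4 + 3·0) = (8, 9, -6)
Requested component of w1: 9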